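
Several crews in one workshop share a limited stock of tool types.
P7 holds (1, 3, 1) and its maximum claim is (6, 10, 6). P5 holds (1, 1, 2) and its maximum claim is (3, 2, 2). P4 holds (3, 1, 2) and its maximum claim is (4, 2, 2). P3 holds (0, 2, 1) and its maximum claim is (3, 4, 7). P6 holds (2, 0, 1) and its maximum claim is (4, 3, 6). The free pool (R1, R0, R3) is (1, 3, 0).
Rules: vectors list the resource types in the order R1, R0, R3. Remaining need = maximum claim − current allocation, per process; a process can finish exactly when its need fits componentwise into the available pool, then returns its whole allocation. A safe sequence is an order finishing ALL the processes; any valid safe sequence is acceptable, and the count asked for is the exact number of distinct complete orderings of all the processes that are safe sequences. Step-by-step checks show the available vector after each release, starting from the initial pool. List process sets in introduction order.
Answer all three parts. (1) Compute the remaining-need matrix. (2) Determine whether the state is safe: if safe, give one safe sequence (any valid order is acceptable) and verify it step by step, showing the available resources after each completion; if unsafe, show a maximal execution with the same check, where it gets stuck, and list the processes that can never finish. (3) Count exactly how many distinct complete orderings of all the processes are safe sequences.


(1) Remaining need (order R1, R0, R3):
  P7: (5, 7, 5)
  P5: (2, 1, 0)
  P4: (1, 1, 0)
  P3: (3, 2, 6)
  P6: (2, 3, 5)
(2) UNSAFE — no complete ordering exists.
Key observation: the pool after P4, P5 is (5, 5, 4); every surviving request exceeds it in R3, so progress ends there.
Going as far as possible: P4, P5; after that, nothing fits. Verifying each step:
  pool = (1, 3, 0)
  run P4 (needs (1, 1, 0), free (1, 3, 0)); after release of (3, 1, 2) the pool is (4, 4, 2)
  run P5 (needs (2, 1, 0), free (4, 4, 2)); after release of (1, 1, 2) the pool is (5, 5, 4)
  P7 still needs (5, 7, 5) but only (5, 5, 4) is free — short on R0 and R3
  P3 still needs (3, 2, 6) but only (5, 5, 4) is free — short on R3
  P6 still needs (2, 3, 5) but only (5, 5, 4) is free — short on R3
Permanently blocked: P7, P3 and P6.
(3) Exactly 0 of the possible complete orderings are safe sequences.


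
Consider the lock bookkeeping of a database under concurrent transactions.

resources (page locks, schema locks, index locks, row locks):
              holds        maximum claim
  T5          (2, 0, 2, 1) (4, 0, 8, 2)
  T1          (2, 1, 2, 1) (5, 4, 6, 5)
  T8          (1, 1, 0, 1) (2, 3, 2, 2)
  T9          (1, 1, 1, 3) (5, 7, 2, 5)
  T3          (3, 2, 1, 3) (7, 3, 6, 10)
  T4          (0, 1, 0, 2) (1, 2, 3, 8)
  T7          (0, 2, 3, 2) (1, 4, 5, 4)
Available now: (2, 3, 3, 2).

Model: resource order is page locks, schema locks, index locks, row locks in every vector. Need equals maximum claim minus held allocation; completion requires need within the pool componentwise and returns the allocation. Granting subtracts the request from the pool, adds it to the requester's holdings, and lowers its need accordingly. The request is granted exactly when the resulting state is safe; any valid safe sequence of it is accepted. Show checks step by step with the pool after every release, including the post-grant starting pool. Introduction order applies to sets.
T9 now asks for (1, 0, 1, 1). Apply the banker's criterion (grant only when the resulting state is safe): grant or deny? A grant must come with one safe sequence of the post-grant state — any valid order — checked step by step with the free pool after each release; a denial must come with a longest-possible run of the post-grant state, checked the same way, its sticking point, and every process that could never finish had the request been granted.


DENY — the pretend-granted state is unsafe.
Key observation: after T8, T7 the pool peaks at (2, 6, 5, 4), and each blocked process is short somewhere: T5 on index locks; T1 on page locks; T9 on page locks; T3 on page locks, row locks; T4 on row locks.
After a pretend grant, a maximal execution: T8, T7 — then nothing else fits. Walking it through:
  pool = (1, 3, 2, 1)
  run T8 (needs (1, 2, 2, 1), free (1, 3, 2, 1)); after release of (1, 1, 0, 1) the pool is (2, 4, 2, 2)
  run T7 (needs (1, 2, 2, 2), free (2, 4, 2, 2)); after release of (0, 2, 3, 2) the pool is (2, 6, 5, 4)
  blocked: T5 wants (2, 0, 6, 1), pool (2, 6, 5, 4) — not enough index locks
  blocked: T1 wants (3, 3, 4, 4), pool (2, 6, 5, 4) — not enough page locks
  blocked: T9 wants (3, 6, 0, 1), pool (2, 6, 5, 4) — not enough page locks
  blocked: T3 wants (4, 1, 5, 7), pool (2, 6, 5, 4) — not enough page locks and row locks
  blocked: T4 wants (1, 1, 3, 6), pool (2, 6, 5, 4) — not enough row locks
Had the request been granted, T5, T1, T9, T3 and T4 could never finish.


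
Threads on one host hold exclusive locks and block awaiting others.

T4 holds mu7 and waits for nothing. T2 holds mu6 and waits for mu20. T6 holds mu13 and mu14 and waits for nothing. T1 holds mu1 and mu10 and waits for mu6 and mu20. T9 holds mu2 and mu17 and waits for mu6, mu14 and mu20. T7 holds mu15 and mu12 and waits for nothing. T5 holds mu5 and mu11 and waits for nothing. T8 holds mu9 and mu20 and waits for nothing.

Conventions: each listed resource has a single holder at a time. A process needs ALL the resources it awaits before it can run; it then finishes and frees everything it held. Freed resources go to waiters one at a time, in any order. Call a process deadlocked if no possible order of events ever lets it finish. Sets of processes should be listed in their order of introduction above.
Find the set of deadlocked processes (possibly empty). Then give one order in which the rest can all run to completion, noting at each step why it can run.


The deadlocked set is empty.
Key observation: there is no circular wait here — follow any chain and it reaches a process that is free to run now.
A valid finishing order for the others: T8, T2, T6, T5, T7, T1, T4, T9.
Check, step by step:
  T8: no waits; runs immediately, freeing mu9 and mu20
  run T2 (all its waits — mu20 — are resolved); releases mu6
  T6: no waits; runs immediately, freeing mu13 and mu14
  T5: no waits; runs immediately, freeing mu5 and mu11
  T7: no waits; runs immediately, freeing mu15 and mu12
  run T1 (all its waits — mu6 and mu20 — are resolved); releases mu1 and mu10
  T4: no waits; runs immediately, freeing mu7
  run T9 (all its waits — mu6, mu14 and mu20 — are resolved); releases mu2 and mu17


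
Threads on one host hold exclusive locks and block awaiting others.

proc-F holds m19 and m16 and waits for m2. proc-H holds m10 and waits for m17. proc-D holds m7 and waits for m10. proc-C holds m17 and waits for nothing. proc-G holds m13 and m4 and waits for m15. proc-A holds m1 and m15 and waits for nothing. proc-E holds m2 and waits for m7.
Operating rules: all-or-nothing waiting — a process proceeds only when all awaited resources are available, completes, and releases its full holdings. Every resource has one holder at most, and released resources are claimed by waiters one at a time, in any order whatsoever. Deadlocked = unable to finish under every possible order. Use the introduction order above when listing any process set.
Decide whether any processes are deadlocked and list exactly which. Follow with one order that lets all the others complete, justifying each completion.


Nothing here is deadlocked.
Key observation: the wait relation is loop-free; peeling off processes with no waits unwinds the whole state.
The rest can finish in the order proc-C, proc-H, proc-D, proc-A, proc-E, proc-F, proc-G.
Verifying each step:
  proc-C waits on nothing -> runs at once and releases m17
  run proc-H (all its waits — m17 — are resolved); releases m10
  run proc-D (all its waits — m10 — are resolved); releases m7
  proc-A waits on nothing -> runs at once and releases m1 and m15
  run proc-E (all its waits — m7 — are resolved); releases m2
  run proc-F (all its waits — m2 — are resolved); releases m19 and m16
  run proc-G (all its waits — m15 — are resolved); releases m13 and m4


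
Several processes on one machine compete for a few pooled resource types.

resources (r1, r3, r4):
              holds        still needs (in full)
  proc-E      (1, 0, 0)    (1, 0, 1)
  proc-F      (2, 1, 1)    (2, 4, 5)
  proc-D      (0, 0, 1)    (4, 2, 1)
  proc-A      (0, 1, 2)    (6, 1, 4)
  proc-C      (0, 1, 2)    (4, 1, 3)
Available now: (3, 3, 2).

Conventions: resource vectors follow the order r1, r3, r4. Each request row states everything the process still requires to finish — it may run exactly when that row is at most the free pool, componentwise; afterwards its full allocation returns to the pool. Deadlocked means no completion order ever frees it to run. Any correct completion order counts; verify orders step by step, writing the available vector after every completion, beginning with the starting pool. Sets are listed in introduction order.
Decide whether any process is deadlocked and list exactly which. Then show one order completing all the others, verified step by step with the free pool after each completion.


Nothing here is deadlocked.
Key observation: the pool covers proc-E at once, and every later process fits after earlier releases.
One completion order for the rest: proc-E, proc-D, proc-C, proc-F, proc-A. Walking it through:
  pool = (3, 3, 2)
  proc-E: need (1, 0, 1) fits (3, 3, 2); releases (1, 0, 0), pool now (4, 3, 2)
  proc-D: need (4, 2, 1) fits (4, 3, 2); releases (0, 0, 1), pool now (4, 3, 3)
  proc-C: need (4, 1, 3) fits (4, 3, 3); releases (0, 1, 2), pool now (4, 4, 5)
  proc-F: need (2, 4, 5) fits (4, 4, 5); releases (2, 1, 1), pool now (6, 5, 6)
  proc-A: need (6, 1, 4) fits (6, 5, 6); releases (0, 1, 2), pool now (6, 6, 8)


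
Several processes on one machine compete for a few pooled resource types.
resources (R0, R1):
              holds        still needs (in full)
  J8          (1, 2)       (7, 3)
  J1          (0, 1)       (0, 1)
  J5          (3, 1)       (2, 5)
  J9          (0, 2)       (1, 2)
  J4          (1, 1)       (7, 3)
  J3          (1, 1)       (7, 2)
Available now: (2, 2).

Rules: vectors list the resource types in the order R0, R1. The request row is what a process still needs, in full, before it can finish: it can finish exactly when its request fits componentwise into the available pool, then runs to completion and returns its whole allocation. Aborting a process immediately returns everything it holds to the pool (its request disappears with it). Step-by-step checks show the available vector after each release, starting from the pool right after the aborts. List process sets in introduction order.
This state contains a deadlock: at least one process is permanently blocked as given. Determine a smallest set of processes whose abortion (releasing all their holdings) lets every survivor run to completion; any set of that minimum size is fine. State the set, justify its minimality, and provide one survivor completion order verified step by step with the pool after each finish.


The answer: abort J8 and J3.
Key observation: J4 was stuck for good until J8 and J3 gave back (2, 3); in the order shown it finishes at step 3.
Minimality, checking each single-abort alternative: J8 alone leaves J4 blocked (short on R0); J1 alone leaves J8 blocked (short on R0); J5 alone leaves J8 blocked (short on R0); J9 alone leaves J8 blocked (short on R0); J4 alone leaves J8 blocked (short on R0); J3 alone leaves J8 blocked (short on R0).
One survivor order: J5, J1, J4, J9. Walking it through (post-abort pool first):
  pool = (4, 5)
  run J5 (needs (2, 5), free (4, 5)); after release of (3, 1) the pool is (7, 6)
  run J1 (needs (0, 1), free (7, 6)); after release of (0, 1) the pool is (7, 7)
  run J4 (needs (7, 3), free (7, 7)); after release of (1, 1) the pool is (8, 8)
  run J9 (needs (1, 2), free (8, 8)); after release of (0, 2) the pool is (8, 10)


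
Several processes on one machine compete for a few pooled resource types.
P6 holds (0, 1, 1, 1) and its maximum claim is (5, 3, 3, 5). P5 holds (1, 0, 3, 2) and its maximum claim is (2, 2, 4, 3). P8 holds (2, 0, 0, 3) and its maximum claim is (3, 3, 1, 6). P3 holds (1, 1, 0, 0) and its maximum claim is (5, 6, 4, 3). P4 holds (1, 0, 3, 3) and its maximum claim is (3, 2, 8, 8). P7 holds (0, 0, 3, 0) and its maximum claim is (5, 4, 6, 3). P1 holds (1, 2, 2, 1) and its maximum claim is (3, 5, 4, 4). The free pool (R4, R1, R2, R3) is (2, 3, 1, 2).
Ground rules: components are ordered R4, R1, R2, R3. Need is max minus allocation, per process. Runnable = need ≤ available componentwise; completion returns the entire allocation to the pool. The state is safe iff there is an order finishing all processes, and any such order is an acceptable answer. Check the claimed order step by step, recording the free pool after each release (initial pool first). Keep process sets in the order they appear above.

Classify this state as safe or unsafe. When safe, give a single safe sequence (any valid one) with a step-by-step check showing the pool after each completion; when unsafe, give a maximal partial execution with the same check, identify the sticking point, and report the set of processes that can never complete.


SAFE — a valid safe sequence is P5, P1, P8, P7, P6, P3, P4.
Key observation: at P5 the run first touches a limit — (1, 2, 1, 1) against (2, 3, 1, 2), exact on a resource it actually requests.
Verifying each step:
  pool = (2, 3, 1, 2)
  P5: need (1, 2, 1, 1) fits (2, 3, 1, 2); releases (1, 0, 3, 2), pool now (3, 3, 4, 4)
  P1: need (2, 3, 2, 3) fits (3, 3, 4, 4); releases (1, 2, 2, 1), pool now (4, 5, 6, 5)
  P8: need (1, 3, 1, 3) fits (4, 5, 6, 5); releases (2, 0, 0, 3), pool now (6, 5, 6, 8)
  P7: need (5, 4, 3, 3) fits (6, 5, 6, 8); releases (0, 0, 3, 0), pool now (6, 5, 9, 8)
  P6: need (5, 2, 2, 4) fits (6, 5, 9, 8); releases (0, 1, 1, 1), pool now (6, 6, 10, 9)
  P3: need (4, 5, 4, 3) fits (6, 6, 10, 9); releases (1, 1, 0, 0), pool now (7, 7, 10, 9)
  P4: need (2, 2, 5, 5) fits (7, 7, 10, 9); releases (1, 0, 3, 3), pool now (8, 7, 13, 12)


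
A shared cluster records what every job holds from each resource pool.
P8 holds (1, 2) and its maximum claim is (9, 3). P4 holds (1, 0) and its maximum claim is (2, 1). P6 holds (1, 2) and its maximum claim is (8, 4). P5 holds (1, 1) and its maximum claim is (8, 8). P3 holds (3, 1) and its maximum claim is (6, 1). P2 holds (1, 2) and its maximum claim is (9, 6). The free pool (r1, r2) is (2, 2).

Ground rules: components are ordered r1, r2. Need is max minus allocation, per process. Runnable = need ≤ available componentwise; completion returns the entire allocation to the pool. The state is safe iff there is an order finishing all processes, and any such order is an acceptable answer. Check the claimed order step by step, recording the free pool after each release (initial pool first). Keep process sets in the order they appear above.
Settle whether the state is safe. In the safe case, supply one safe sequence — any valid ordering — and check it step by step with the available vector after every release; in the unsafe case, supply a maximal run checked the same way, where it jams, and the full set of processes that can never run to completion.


UNSAFE.
Key observation: after P4, P3 complete, (6, 3) is the best the pool ever gets, yet each leftover process wants more r1.
The run P4, P3 cannot be extended any further. Check, step by step:
  pool = (2, 2)
  P4: need (1, 1) fits (2, 2); releases (1, 0), pool now (3, 2)
  P3: need (3, 0) fits (3, 2); releases (3, 1), pool now (6, 3)
  blocked: P8 wants (8, 1), pool (6, 3) — not enough r1
  blocked: P6 wants (7, 2), pool (6, 3) — not enough r1
  blocked: P5 wants (7, 7), pool (6, 3) — not enough r1 and r2
  blocked: P2 wants (8, 4), pool (6, 3) — not enough r1 and r2
Never able to finish: P8, P6, P5 and P2.


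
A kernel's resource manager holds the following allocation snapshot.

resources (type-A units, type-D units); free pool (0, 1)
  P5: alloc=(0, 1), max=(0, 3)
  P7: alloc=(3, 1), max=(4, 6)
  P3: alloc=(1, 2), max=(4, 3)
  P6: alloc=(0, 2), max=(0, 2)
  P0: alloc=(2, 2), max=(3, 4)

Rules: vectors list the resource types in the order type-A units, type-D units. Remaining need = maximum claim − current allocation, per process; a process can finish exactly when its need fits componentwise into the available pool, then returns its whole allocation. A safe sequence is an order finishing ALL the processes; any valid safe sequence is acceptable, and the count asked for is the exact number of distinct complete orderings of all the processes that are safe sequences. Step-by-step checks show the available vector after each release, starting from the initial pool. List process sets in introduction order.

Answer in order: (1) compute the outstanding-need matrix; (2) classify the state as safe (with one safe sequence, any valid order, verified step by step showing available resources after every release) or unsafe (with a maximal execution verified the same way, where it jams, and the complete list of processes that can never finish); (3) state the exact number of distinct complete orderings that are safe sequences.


(1) Need matrix, components ordered type-A units, type-D units:
  P5: (0, 2)
  P7: (1, 5)
  P3: (3, 1)
  P6: (0, 0)
  P0: (1, 2)
(2) UNSAFE.
Key observation: the pool after P6, P5 is (0, 4); every surviving request exceeds it in type-A units, so progress ends there.
Going as far as possible: P6, P5; after that, nothing fits. Walking it through:
  pool = (0, 1)
  P6: need (0, 0) fits (0, 1); releases (0, 2), pool now (0, 3)
  P5: need (0, 2) fits (0, 3); releases (0, 1), pool now (0, 4)
  blocked: P7 wants (1, 5), pool (0, 4) — not enough type-A units and type-D units
  blocked: P3 wants (3, 1), pool (0, 4) — not enough type-A units
  blocked: P0 wants (1, 2), pool (0, 4) — not enough type-A units
Processes that can never finish: P7, P3 and P0.
(3) Precisely 0 of the possible complete orderings are safe sequences.


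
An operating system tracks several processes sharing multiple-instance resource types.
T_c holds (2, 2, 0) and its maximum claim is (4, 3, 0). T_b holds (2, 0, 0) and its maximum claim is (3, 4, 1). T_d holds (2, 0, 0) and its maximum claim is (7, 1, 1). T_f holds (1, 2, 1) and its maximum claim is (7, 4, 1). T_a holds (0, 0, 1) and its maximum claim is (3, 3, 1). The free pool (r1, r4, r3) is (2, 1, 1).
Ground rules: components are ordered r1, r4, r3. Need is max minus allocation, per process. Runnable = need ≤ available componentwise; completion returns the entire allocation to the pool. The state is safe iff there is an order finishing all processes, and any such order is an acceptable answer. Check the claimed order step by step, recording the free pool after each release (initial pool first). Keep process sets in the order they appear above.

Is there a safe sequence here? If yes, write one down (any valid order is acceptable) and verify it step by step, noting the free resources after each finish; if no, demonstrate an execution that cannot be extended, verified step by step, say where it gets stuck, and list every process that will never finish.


UNSAFE.
Key observation: after T_c, T_a the pool peaks at (4, 3, 2), and each blocked process is short somewhere: T_b on r4; T_d on r1; T_f on r1.
Going as far as possible: T_c, T_a; after that, nothing fits. Step-by-step check:
  pool = (2, 1, 1)
  T_c: need (2, 1, 0) fits (2, 1, 1); releases (2, 2, 0), pool now (4, 3, 1)
  T_a: need (3, 3, 0) fits (4, 3, 1); releases (0, 0, 1), pool now (4, 3, 2)
  T_b cannot run: need (1, 4, 1) vs free (4, 3, 2) (insufficient r4)
  T_d cannot run: need (5, 1, 1) vs free (4, 3, 2) (insufficient r1)
  T_f cannot run: need (6, 2, 0) vs free (4, 3, 2) (insufficient r1)
Processes that can never finish: T_b, T_d and T_f.


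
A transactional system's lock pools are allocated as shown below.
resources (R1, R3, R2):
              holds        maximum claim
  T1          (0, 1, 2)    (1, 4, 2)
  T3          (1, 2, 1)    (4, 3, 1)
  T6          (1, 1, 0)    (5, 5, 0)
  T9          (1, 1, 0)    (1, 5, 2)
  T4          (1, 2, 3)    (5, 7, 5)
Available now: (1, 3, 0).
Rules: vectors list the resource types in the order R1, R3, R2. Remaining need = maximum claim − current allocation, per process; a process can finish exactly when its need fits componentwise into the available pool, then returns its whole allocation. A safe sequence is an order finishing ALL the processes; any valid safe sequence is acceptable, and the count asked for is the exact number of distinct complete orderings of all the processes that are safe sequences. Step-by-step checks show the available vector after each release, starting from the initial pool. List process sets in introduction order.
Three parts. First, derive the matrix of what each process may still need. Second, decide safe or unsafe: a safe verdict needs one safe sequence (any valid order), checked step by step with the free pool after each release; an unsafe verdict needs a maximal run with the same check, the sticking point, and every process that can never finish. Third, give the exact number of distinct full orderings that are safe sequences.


(1) Outstanding need per process (order R1, R3, R2):
  T1: (1, 3, 0)
  T3: (3, 1, 0)
  T6: (4, 4, 0)
  T9: (0, 4, 2)
  T4: (4, 5, 2)
(2) UNSAFE — no complete ordering exists.
Key observation: after T1, T9 complete, (2, 5, 2) is the best the pool ever gets, yet each leftover process wants more R1.
A maximal execution: T1, T9 — then nothing else fits. Check, step by step:
  pool = (1, 3, 0)
  T1: need (1, 3, 0) fits (1, 3, 0); releases (0, 1, 2), pool now (1, 4, 2)
  T9: need (0, 4, 2) fits (1, 4, 2); releases (1, 1, 0), pool now (2, 5, 2)
  blocked: T3 wants (3, 1, 0), pool (2, 5, 2) — not enough R1
  blocked: T6 wants (4, 4, 0), pool (2, 5, 2) — not enough R1
  blocked: T4 wants (4, 5, 2), pool (2, 5, 2) — not enough R1
Permanently blocked: T3, T6 and T4.
(3) Precisely 0 of the possible complete orderings are safe sequences.


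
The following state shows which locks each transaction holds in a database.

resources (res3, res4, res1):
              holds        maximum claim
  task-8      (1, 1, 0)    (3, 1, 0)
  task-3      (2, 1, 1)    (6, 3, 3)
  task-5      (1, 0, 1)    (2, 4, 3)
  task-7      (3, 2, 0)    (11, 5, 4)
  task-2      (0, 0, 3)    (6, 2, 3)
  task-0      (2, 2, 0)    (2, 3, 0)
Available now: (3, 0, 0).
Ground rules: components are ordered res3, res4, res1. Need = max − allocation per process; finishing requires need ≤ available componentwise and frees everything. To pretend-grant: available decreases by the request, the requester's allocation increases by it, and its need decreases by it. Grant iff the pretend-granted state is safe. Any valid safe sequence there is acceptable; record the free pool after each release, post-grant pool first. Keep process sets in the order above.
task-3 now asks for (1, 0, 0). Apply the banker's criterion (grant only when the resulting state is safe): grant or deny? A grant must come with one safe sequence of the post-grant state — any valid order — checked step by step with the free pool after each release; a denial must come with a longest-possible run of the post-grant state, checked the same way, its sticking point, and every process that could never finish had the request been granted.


DENY: after the grant no complete ordering would exist.
Key observation: after task-8, task-0 the pool peaks at (5, 3, 0), and each blocked process is short somewhere: task-3 on res1; task-5 on res4, res1; task-7 on res3, res1; task-2 on res3.
After a pretend grant, a maximal execution: task-8, task-0 — then nothing else fits. Step-by-step check:
  pool = (2, 0, 0)
  run task-8 (needs (2, 0, 0), free (2, 0, 0)); after release of (1, 1, 0) the pool is (3, 1, 0)
  run task-0 (needs (0, 1, 0), free (3, 1, 0)); after release of (2, 2, 0) the pool is (5, 3, 0)
  task-3 cannot run: need (3, 2, 2) vs free (5, 3, 0) (insufficient res1)
  task-5 cannot run: need (1, 4, 2) vs free (5, 3, 0) (insufficient res4 and res1)
  task-7 cannot run: need (8, 3, 4) vs free (5, 3, 0) (insufficient res3 and res1)
  task-2 cannot run: need (6, 2, 0) vs free (5, 3, 0) (insufficient res3)
Post-grant, the permanently blocked set is task-3, task-5, task-7 and task-2.


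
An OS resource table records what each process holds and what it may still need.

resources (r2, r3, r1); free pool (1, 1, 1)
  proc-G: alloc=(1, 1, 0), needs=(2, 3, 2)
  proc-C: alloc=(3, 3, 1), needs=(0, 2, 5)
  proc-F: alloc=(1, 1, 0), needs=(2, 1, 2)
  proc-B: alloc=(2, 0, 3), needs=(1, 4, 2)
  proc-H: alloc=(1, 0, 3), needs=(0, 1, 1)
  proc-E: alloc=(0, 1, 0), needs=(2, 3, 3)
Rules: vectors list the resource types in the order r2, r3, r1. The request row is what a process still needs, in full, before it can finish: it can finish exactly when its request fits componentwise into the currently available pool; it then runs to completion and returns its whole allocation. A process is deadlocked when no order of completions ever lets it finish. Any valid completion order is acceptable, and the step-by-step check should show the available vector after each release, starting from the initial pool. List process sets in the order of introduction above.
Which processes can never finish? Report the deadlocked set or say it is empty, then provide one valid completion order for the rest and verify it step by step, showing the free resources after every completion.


The deadlocked set is proc-G, proc-C, proc-B and proc-E.
Key observation: after proc-H, proc-F the pool peaks at (3, 2, 4), and each blocked process is short somewhere: proc-G on r3; proc-C on r1; proc-B on r3; proc-E on r3.
A valid finishing order for the others: proc-H, proc-F. Walking it through:
  pool = (1, 1, 1)
  proc-H needs (0, 1, 1) <= (1, 1, 1) -> finishes; pool += (1, 0, 3) = (2, 1, 4)
  proc-F needs (2, 1, 2) <= (2, 1, 4) -> finishes; pool += (1, 1, 0) = (3, 2, 4)
The blocked processes can never fit:
  proc-G still needs (2, 3, 2) but only (3, 2, 4) is free — short on r3
  proc-C still needs (0, 2, 5) but only (3, 2, 4) is free — short on r1
  proc-B still needs (1, 4, 2) but only (3, 2, 4) is free — short on r3
  proc-E still needs (2, 3, 3) but only (3, 2, 4) is free — short on r3


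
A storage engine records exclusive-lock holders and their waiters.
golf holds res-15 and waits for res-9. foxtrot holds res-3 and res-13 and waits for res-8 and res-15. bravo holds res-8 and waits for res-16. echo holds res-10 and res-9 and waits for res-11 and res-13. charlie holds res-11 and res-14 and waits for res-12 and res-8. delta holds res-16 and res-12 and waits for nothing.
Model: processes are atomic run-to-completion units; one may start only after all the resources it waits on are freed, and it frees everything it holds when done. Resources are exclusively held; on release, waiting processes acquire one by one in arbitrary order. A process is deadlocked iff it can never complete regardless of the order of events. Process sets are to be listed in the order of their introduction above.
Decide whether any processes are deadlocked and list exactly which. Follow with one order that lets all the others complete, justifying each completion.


The deadlocked set is golf, foxtrot and echo.
Key observation: nobody on the ring golf -> echo -> foxtrot -> golf can start until another member finishes, which never happens; no other process is dragged down with it.
One completion order for the rest: delta, bravo, charlie.
Verifying each step:
  delta: no waits; runs immediately, freeing res-16 and res-12
  bravo: everything it awaited (res-16) is free; runs, freeing res-8
  charlie: everything it awaited (res-12 and res-8) is free; runs, freeing res-11 and res-14


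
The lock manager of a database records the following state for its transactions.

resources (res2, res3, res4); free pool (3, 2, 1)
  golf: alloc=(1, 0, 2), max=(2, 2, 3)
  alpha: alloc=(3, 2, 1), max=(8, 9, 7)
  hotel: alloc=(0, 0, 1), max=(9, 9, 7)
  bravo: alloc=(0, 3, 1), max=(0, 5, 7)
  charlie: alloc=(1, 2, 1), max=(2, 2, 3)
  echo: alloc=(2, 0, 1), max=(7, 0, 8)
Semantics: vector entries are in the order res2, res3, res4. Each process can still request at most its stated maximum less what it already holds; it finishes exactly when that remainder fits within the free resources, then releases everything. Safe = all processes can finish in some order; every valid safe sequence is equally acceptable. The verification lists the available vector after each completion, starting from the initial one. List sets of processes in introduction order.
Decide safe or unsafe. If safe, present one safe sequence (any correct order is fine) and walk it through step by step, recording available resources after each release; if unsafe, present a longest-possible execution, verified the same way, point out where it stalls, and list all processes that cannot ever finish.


UNSAFE.
Key observation: after golf, charlie complete, (5, 4, 4) is the best the pool ever gets, yet each leftover process wants more res4.
The run golf, charlie cannot be extended any further. Check, step by step:
  pool = (3, 2, 1)
  run golf (needs (1, 2, 1), free (3, 2, 1)); after release of (1, 0, 2) the pool is (4, 2, 3)
  run charlie (needs (1, 0, 2), free (4, 2, 3)); after release of (1, 2, 1) the pool is (5, 4, 4)
  alpha cannot run: need (5, 7, 6) vs free (5, 4, 4) (insufficient res3 and res4)
  hotel cannot run: need (9, 9, 6) vs free (5, 4, 4) (insufficient res2, res3 and res4)
  bravo cannot run: need (0, 2, 6) vs free (5, 4, 4) (insufficient res4)
  echo cannot run: need (5, 0, 7) vs free (5, 4, 4) (insufficient res4)
Never able to finish: alpha, hotel, bravo and echo.


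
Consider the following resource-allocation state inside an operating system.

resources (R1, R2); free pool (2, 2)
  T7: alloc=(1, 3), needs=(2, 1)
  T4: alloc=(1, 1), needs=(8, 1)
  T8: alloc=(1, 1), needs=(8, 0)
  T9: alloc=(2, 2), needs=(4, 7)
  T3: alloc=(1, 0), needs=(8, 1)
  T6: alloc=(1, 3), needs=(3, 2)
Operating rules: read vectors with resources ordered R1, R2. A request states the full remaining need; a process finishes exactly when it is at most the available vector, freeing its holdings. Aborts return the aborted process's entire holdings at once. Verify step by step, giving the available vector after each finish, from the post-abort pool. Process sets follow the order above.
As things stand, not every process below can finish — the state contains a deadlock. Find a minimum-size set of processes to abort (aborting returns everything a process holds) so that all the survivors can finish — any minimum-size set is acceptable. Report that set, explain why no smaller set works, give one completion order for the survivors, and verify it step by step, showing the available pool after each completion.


The answer: abort T4 and T3.
Key observation: T8 had no path to completion before; after the abort of T4 and T3 ((2, 1) returned), step 4 is where it fits.
No one abort is enough; case by case: T7 alone leaves T4 blocked (short on R1); T4 alone leaves T8 blocked (short on R1); T8 alone leaves T4 blocked (short on R1); T9 alone leaves T4 blocked (short on R1); T3 alone leaves T4 blocked (short on R1); T6 alone leaves T4 blocked (short on R1).
Survivors finish in the order: T7, T6, T9, T8. Check, step by step (pool after the aborts first):
  pool = (4, 3)
  T7 needs (2, 1) <= (4, 3) -> finishes; pool += (1, 3) = (5, 6)
  T6 needs (3, 2) <= (5, 6) -> finishes; pool += (1, 3) = (6, 9)
  T9 needs (4, 7) <= (6, 9) -> finishes; pool += (2, 2) = (8, 11)
  T8 needs (8, 0) <= (8, 11) -> finishes; pool += (1, 1) = (9, 12)


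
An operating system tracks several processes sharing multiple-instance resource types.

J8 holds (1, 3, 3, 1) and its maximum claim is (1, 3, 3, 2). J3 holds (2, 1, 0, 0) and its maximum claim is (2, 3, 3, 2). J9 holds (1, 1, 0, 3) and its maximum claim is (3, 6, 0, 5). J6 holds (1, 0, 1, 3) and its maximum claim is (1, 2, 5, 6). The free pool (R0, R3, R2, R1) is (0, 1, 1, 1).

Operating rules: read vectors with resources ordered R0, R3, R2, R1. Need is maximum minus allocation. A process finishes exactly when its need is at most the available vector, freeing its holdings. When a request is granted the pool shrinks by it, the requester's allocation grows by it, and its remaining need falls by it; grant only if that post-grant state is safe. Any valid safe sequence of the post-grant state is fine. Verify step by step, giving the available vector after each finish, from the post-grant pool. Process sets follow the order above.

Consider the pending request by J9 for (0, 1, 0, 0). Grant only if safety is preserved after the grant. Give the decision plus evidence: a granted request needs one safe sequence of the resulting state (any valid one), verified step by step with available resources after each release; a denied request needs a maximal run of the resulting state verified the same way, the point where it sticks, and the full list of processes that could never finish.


GRANT: granting preserves safety; a valid post-grant sequence is J8, J3, J9, J6.
Key observation: granting shrinks the pool to (0, 0, 1, 1), yet J8 still fits and the chain goes through.
Step-by-step check of the post-grant state:
  pool = (0, 0, 1, 1)
  J8 needs (0, 0, 0, 1) <= (0, 0, 1, 1) -> finishes; pool += (1, 3, 3, 1) = (1, 3, 4, 2)
  J3 needs (0, 2, 3, 2) <= (1, 3, 4, 2) -> finishes; pool += (2, 1, 0, 0) = (3, 4, 4, 2)
  J9 needs (2, 4, 0, 2) <= (3, 4, 4, 2) -> finishes; pool += (1, 2, 0, 3) = (4, 6, 4, 5)
  J6 needs (0, 2, 4, 3) <= (4, 6, 4, 5) -> finishes; pool += (1, 0, 1, 3) = (5, 6, 5, 8)


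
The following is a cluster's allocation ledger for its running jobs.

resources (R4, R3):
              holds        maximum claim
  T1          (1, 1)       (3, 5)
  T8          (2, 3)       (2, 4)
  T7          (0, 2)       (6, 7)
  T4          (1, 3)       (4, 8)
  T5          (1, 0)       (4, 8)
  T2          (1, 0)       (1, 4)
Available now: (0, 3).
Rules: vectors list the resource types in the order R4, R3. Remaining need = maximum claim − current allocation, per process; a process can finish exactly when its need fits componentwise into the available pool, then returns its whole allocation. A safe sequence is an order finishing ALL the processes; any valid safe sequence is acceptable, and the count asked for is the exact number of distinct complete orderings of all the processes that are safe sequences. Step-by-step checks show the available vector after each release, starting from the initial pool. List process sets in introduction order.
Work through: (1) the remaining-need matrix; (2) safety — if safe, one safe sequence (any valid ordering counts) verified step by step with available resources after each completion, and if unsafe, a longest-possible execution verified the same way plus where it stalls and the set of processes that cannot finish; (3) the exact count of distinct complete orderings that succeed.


(1) Outstanding need per process (order R4, R3):
  T1: (2, 4)
  T8: (0, 1)
  T7: (6, 5)
  T4: (3, 5)
  T5: (3, 8)
  T2: (0, 4)
(2) SAFE, for example via the order T8, T2, T1, T4, T5, T7.
Key observation: the first exact fit in this order is T7 — it needs (6, 5) with (6, 10) free, meeting a requested resource to the last unit.
Verifying each step:
  pool = (0, 3)
  T8: need (0, 1) fits (0, 3); releases (2, 3), pool now (2, 6)
  T2: need (0, 4) fits (2, 6); releases (1, 0), pool now (3, 6)
  T1: need (2, 4) fits (3, 6); releases (1, 1), pool now (4, 7)
  T4: need (3, 5) fits (4, 7); releases (1, 3), pool now (5, 10)
  T5: need (3, 8) fits (5, 10); releases (1, 0), pool now (6, 10)
  T7: need (6, 5) fits (6, 10); releases (0, 2), pool now (6, 12)
(3) The exact count: 6 of the possible complete orderings are safe sequences.


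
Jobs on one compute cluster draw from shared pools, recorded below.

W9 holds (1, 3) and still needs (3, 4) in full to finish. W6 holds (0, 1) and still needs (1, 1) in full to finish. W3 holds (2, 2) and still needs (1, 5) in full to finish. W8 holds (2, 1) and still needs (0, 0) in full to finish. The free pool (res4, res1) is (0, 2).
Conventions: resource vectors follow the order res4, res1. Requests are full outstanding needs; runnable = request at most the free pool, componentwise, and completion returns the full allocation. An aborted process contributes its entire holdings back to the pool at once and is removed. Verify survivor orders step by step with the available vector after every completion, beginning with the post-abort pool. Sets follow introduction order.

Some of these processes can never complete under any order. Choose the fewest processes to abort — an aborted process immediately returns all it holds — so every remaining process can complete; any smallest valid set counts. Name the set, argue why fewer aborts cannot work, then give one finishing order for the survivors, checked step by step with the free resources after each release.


Abort W9.
Key observation: before aborting W9, W3 was permanently blocked — no order could ever run it; afterwards it completes at step 1.
Why nothing smaller works: aborting no one leaves the state deadlocked as given.
The survivors complete as W3, W6, W8. Walking it through (starting from the post-abort pool):
  pool = (1, 5)
  run W3 (needs (1, 5), free (1, 5)); after release of (2, 2) the pool is (3, 7)
  run W6 (needs (1, 1), free (3, 7)); after release of (0, 1) the pool is (3, 8)
  run W8 (needs (0, 0), free (3, 8)); after release of (2, 1) the pool is (5, 9)


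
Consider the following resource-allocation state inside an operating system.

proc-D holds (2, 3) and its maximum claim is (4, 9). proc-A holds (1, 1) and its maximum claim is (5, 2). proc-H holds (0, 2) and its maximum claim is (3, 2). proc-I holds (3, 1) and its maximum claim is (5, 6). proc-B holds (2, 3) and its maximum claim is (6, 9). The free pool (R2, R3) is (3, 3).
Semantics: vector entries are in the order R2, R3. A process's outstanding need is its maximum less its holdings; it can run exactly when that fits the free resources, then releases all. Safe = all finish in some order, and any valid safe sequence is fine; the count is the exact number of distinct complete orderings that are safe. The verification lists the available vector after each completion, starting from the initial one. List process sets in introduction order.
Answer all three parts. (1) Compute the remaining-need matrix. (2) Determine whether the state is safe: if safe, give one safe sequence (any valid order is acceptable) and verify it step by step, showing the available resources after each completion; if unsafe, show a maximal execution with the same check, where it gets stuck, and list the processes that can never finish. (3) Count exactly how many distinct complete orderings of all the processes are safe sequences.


(1) Outstanding need per process (order R2, R3):
  proc-D: (2, 6)
  proc-A: (4, 1)
  proc-H: (3, 0)
  proc-I: (2, 5)
  proc-B: (4, 6)
(2) SAFE — a valid safe sequence is proc-H, proc-I, proc-B, proc-D, proc-A.
Key observation: the order's first zero-slack moment is proc-H ((3, 0) needed, (3, 3) free — a requested resource with nothing to spare).
Step-by-step check:
  pool = (3, 3)
  proc-H needs (3, 0) <= (3, 3) -> finishes; pool += (0, 2) = (3, 5)
  proc-I needs (2, 5) <= (3, 5) -> finishes; pool += (3, 1) = (6, 6)
  proc-B needs (4, 6) <= (6, 6) -> finishes; pool += (2, 3) = (8, 9)
  proc-D needs (2, 6) <= (8, 9) -> finishes; pool += (2, 3) = (10, 12)
  proc-A needs (4, 1) <= (10, 12) -> finishes; pool += (1, 1) = (11, 13)
(3) Precisely 6 of the possible complete orderings are safe sequences.


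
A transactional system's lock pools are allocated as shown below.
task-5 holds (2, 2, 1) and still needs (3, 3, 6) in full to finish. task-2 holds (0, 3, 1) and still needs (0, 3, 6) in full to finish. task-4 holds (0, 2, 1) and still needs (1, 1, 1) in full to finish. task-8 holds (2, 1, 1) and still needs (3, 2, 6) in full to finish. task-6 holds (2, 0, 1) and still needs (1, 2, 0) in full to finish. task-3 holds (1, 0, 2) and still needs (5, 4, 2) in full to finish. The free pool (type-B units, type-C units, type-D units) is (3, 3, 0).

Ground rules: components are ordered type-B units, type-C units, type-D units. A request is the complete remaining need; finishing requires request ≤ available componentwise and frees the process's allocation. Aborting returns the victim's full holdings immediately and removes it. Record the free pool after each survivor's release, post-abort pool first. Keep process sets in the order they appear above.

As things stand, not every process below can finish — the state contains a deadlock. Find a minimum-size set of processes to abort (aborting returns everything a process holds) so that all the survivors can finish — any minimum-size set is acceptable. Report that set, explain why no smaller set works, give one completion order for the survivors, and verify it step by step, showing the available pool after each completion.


The answer: abort task-5 and task-2.
Key observation: the deadlocked task-8 becomes finishable only because task-5 and task-2 released (2, 5, 2); it completes at step 4 below.
No one abort is enough; case by case: task-5 alone leaves task-2 blocked (short on type-D units); task-2 alone leaves task-5 blocked (short on type-D units); task-4 alone leaves task-5 blocked (short on type-D units); task-8 alone leaves task-5 blocked (short on type-D units); task-6 alone leaves task-5 blocked (short on type-D units); task-3 alone leaves task-5 blocked (short on type-D units).
The survivors complete as task-6, task-3, task-4, task-8. Verifying each step (starting from the post-abort pool):
  pool = (5, 8, 2)
  task-6 needs (1, 2, 0) <= (5, 8, 2) -> finishes; pool += (2, 0, 1) = (7, 8, 3)
  task-3 needs (5, 4, 2) <= (7, 8, 3) -> finishes; pool += (1, 0, 2) = (8, 8, 5)
  task-4 needs (1, 1, 1) <= (8, 8, 5) -> finishes; pool += (0, 2, 1) = (8, 10, 6)
  task-8 needs (3, 2, 6) <= (8, 10, 6) -> finishes; pool += (2, 1, 1) = (10, 11, 7)
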